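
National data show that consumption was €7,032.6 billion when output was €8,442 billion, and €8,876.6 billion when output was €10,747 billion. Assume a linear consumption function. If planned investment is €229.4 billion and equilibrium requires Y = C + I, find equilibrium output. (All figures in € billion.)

Y = 2542

MPC = (8876.6 − 7032.6)/(10747 − 8442) = 1844/2305 = 0.8
a = 7032.6 − 0.8(8442) = 279
Equilibrium: Y = 279 + 0.8Y + 229.4
0.2Y = 508.4, so Y = 508.4/0.2 = 2542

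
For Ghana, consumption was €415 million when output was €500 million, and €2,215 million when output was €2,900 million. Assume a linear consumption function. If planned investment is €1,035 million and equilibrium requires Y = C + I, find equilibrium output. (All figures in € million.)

MPC = (2215 − 415)/(2900 − 500) = 1800/2400 = 0.75
a = 415 − 0.75(500) = 40
Equilibrium: Y = 40 + 0.75Y + 1035
0.25Y = 1075, so Y = 1075/0.25 = 4300

Y = 4300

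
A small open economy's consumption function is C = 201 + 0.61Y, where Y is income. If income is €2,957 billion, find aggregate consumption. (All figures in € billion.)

C = 2004.77

C = 201 + 0.61(2957) = 201 + 1803.77 = 2004.77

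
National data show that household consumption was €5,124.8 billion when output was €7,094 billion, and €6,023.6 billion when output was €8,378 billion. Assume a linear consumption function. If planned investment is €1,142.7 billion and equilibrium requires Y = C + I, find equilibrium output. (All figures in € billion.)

MPC = (6023.6 − 5124.8)/(8378 − 7094) = 898.8/1284 = 0.7
a = 5124.8 − 0.7(7094) = 159
Equilibrium: Y = 159 + 0.7Y + 1142.7
0.3Y = 1301.7, so Y = 1301.7/0.3 = 4339

Y = 4339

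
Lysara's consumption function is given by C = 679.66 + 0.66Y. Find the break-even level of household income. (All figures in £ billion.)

Y = 1999

At break-even, C = Y: 679.66 + 0.66Y = Y
0.34Y = 679.66, so Y = 679.66/0.34 = 1999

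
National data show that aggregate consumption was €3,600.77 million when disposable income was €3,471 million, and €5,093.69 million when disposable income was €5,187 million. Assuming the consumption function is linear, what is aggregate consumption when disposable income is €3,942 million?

C = 4010.54

MPC = (5093.69 − 3600.77)/(5187 − 3471) = 1492.92/1716 = 0.87
a = 3600.77 − 0.87(3471) = 3600.77 − 3019.77 = 581
C = 581 + 0.87(3942) = 581 + 3429.54 = 4010.54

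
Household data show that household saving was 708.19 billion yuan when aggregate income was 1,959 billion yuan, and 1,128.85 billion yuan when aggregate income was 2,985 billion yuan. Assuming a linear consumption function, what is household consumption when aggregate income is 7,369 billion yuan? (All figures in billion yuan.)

MPS = ΔS/ΔY = (1128.85 − 708.19)/(2985 − 1959) = 420.66/1026 = 0.41
MPC = 1 − MPS = 0.59
Autonomous saving = 708.19 − 0.41(1959) = -95, so a = 95
C = 95 + 0.59(7369) = 95 + 4347.71 = 4442.71

C = 4442.71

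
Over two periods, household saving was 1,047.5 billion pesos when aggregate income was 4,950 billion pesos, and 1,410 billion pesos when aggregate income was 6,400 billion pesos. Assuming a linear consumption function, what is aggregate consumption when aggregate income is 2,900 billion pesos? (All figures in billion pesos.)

MPS = ΔS/ΔY = (1410 − 1047.5)/(6400 − 4950) = 362.5/1450 = 0.25
MPC = 1 − MPS = 0.75
Autonomous saving = 1047.5 − 0.25(4950) = -190, so a = 190
C = 190 + 0.75(2900) = 190 + 2175 = 2365

C = 2365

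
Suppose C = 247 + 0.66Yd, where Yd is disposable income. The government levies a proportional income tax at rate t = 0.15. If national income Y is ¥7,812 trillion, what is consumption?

Yd = (1 − 0.15)(7812) = 0.85(7812) = 6640.2
C = 247 + 0.66(6640.2) = 247 + 4382.532 = 4629.532

C = 4629.532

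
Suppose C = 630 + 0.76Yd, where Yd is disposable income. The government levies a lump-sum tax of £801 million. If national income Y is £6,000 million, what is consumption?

Yd = Y − T = 6000 − 801 = 5199
C = 630 + 0.76(5199) = 630 + 3951.24 = 4581.24

C = 4581.24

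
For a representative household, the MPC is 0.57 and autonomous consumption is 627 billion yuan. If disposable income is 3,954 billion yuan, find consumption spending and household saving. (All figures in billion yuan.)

C = 627 + 0.57(3954) = 627 + 2253.78 = 2880.78
S = Y − C = 3954 − 2880.78 = 1073.22

C = 2880.78; S = 1073.22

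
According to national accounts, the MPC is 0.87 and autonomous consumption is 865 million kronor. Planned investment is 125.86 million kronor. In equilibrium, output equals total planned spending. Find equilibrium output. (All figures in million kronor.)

Y = C + I = 865 + 0.87Y + 125.86
Y − 0.87Y = 990.86
0.13Y = 990.86, so Y = 990.86/0.13 = 7622

Y = 7622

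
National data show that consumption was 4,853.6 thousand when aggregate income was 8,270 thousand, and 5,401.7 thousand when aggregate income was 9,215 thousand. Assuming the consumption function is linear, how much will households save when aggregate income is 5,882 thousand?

MPC = (5401.7 − 4853.6)/(9215 − 8270) = 548.1/945 = 0.58
a = 4853.6 − 0.58(8270) = 4853.6 − 4796.6 = 57
C = 57 + 0.58(5882) = 3468.56
S = 5882 − 3468.56 = 2413.44

S = 2413.44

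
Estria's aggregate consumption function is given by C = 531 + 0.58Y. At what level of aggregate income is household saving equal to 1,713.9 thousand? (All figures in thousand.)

Y = 5345

S = Y − C = -531 + 0.42Y
-531 + 0.42Y = 1713.9, so 0.42Y = 2244.9 and Y = 5345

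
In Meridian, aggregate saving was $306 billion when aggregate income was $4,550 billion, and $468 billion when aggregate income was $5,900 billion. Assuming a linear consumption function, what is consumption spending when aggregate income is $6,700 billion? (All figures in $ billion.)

MPS = ΔS/ΔY = (468 − 306)/(5900 − 4550) = 162/1350 = 0.12
MPC = 1 − MPS = 0.88
Autonomous saving = 306 − 0.12(4550) = -240, so a = 240
C = 240 + 0.88(6700) = 240 + 5896 = 6136

C = 6136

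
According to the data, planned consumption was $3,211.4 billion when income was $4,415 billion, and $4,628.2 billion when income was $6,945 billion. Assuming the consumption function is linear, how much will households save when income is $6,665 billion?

S = 2193.6

MPC = (4628.2 − 3211.4)/(6945 − 4415) = 1416.8/2530 = 0.56
a = 3211.4 − 0.56(4415) = 3211.4 − 2472.4 = 739
C = 739 + 0.56(6665) = 4471.4
S = 6665 − 4471.4 = 2193.6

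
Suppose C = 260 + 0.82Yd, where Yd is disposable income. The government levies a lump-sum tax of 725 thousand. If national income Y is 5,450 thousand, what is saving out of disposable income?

Yd = Y − T = 5450 − 725 = 4725
C = 260 + 0.82(4725) = 260 + 3874.5 = 4134.5
S = Yd − C = 4725 − 4134.5 = 590.5

S = 590.5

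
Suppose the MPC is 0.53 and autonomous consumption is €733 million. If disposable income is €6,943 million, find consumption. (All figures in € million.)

C = 4412.79

C = 733 + 0.53(6943) = 733 + 3679.79 = 4412.79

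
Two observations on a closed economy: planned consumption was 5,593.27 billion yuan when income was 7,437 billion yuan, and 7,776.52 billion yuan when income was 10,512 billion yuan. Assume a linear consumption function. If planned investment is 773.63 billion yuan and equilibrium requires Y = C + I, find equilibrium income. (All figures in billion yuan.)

Y = 3747

MPC = (7776.52 − 5593.27)/(10512 − 7437) = 2183.25/3075 = 0.71
a = 5593.27 − 0.71(7437) = 313
Equilibrium: Y = 313 + 0.71Y + 773.63
0.29Y = 1086.63, so Y = 1086.63/0.29 = 3747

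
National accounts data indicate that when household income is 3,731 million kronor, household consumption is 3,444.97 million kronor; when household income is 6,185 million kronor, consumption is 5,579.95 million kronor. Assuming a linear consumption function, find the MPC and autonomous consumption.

MPC = 0.87; a = 199

MPC = ΔC/ΔY = (5579.95 − 3444.97)/(6185 − 3731) = 2134.98/2454 = 0.87
a = C − MPC·Y = 3444.97 − 0.87(3731) = 3444.97 − 3245.97 = 199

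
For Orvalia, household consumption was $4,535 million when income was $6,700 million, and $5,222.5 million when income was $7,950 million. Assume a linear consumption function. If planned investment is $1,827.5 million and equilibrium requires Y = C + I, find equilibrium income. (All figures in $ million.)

Y = 5950

MPC = (5222.5 − 4535)/(7950 − 6700) = 687.5/1250 = 0.55
a = 4535 − 0.55(6700) = 850
Equilibrium: Y = 850 + 0.55Y + 1827.5
0.45Y = 2677.5, so Y = 2677.5/0.45 = 5950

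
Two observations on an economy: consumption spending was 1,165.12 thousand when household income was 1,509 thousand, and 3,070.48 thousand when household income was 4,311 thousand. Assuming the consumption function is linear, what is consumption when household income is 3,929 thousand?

C = 2810.72

MPC = (3070.48 − 1165.12)/(4311 − 1509) = 1905.36/2802 = 0.68
a = 1165.12 − 0.68(1509) = 1165.12 − 1026.12 = 139
C = 139 + 0.68(3929) = 139 + 2671.72 = 2810.72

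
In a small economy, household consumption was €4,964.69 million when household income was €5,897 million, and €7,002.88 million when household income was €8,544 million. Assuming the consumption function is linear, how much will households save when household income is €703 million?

S = -262.31

MPC = (7002.88 − 4964.69)/(8544 − 5897) = 2038.19/2647 = 0.77
a = 4964.69 − 0.77(5897) = 4964.69 − 4540.69 = 424
C = 424 + 0.77(703) = 965.31
S = 703 − 965.31 = -262.31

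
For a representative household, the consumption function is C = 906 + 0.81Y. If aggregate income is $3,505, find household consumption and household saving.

C = 906 + 0.81(3505) = 906 + 2839.05 = 3745.05
S = Y − C = 3505 − 3745.05 = -240.05

C = 3745.05; S = -240.05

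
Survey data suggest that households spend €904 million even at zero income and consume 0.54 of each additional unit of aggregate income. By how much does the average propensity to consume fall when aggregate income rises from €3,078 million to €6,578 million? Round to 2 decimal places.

ΔAPC = 0.16

At Y = 3078: C = 904 + 0.54(3078) = 2566.12, APC = 2566.12/3078 = 0.834
At Y = 6578: C = 4456.12, APC = 4456.12/6578 = 0.677
Fall in APC = 0.834 − 0.677 = 0.157 ≈ 0.16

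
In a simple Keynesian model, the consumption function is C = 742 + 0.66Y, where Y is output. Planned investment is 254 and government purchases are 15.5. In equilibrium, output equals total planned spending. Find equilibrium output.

Y = 2975

Y = C + I + G = 742 + 0.66Y + 254 + 15.5
Y − 0.66Y = 1011.5
0.34Y = 1011.5, so Y = 1011.5/0.34 = 2975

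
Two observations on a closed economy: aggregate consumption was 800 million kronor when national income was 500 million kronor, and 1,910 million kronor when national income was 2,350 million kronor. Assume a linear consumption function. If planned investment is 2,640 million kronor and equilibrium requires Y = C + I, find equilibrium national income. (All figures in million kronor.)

MPC = (1910 − 800)/(2350 − 500) = 1110/1850 = 0.6
a = 800 − 0.6(500) = 500
Equilibrium: Y = 500 + 0.6Y + 2640
0.4Y = 3140, so Y = 3140/0.4 = 7850

Y = 7850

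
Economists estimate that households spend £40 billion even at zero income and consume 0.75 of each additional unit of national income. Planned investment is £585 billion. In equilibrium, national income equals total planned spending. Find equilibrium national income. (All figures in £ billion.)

Y = C + I = 40 + 0.75Y + 585
Y − 0.75Y = 625
0.25Y = 625, so Y = 625/0.25 = 2500

Y = 2500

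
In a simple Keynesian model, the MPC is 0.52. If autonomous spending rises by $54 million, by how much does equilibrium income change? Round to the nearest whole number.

ΔY ≈ 113

The multiplier is 1/(1 − MPC) = 1/0.48.
ΔY = 54/0.48 = 112.50 ≈ 113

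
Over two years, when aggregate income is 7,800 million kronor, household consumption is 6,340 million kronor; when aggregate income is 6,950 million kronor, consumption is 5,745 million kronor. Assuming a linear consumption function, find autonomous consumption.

MPC = ΔC/ΔY = (6340 − 5745)/(7800 − 6950) = 595/850 = 0.7
a = C − MPC·Y = 5745 − 0.7(6950) = 5745 − 4865 = 880

a = 880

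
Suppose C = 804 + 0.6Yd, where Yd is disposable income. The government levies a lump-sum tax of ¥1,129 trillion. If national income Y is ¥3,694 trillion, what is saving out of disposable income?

Yd = Y − T = 3694 − 1129 = 2565
C = 804 + 0.6(2565) = 804 + 1539 = 2343
S = Yd − C = 2565 − 2343 = 222

S = 222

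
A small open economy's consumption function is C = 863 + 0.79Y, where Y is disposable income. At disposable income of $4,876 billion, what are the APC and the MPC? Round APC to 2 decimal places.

APC = 0.97; MPC = 0.79

MPC = 0.79 (the slope of the consumption function)
C = 863 + 0.79(4876) = 4715.04, so APC = 4715.04/4876 = 0.97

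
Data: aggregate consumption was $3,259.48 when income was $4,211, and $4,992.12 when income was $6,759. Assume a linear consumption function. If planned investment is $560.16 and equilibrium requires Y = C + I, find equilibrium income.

MPC = (4992.12 − 3259.48)/(6759 − 4211) = 1732.64/2548 = 0.68
a = 3259.48 − 0.68(4211) = 396
Equilibrium: Y = 396 + 0.68Y + 560.16
0.32Y = 956.16, so Y = 956.16/0.32 = 2988

Y = 2988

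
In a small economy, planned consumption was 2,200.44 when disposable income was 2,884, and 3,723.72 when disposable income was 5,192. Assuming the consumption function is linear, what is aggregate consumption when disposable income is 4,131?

C = 3023.46

MPC = (3723.72 − 2200.44)/(5192 − 2884) = 1523.28/2308 = 0.66
a = 2200.44 − 0.66(2884) = 2200.44 − 1903.44 = 297
C = 297 + 0.66(4131) = 297 + 2726.46 = 3023.46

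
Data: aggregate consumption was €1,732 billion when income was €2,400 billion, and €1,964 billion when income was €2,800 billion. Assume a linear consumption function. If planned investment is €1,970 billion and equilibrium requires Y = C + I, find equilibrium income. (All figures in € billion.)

MPC = (1964 − 1732)/(2800 − 2400) = 232/400 = 0.58
a = 1732 − 0.58(2400) = 340
Equilibrium: Y = 340 + 0.58Y + 1970
0.42Y = 2310, so Y = 2310/0.42 = 5500

Y = 5500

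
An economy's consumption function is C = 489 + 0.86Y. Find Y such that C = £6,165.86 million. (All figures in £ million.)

Y = 6601

489 + 0.86Y = 6165.86
0.86Y = 5676.86, so Y = 5676.86/0.86 = 6601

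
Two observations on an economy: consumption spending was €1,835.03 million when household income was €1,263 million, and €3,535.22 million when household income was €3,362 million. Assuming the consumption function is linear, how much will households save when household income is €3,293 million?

MPC = (3535.22 − 1835.03)/(3362 − 1263) = 1700.19/2099 = 0.81
a = 1835.03 − 0.81(1263) = 1835.03 − 1023.03 = 812
C = 812 + 0.81(3293) = 3479.33
S = 3293 − 3479.33 = -186.33

S = -186.33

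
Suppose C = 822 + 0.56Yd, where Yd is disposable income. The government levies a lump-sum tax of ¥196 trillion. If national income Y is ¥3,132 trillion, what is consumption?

Yd = Y − T = 3132 − 196 = 2936
C = 822 + 0.56(2936) = 822 + 1644.16 = 2466.16

C = 2466.16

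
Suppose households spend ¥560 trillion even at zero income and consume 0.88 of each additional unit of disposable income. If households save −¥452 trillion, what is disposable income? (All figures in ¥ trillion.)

S = Y − C = -560 + 0.12Y
-560 + 0.12Y = -452, so 0.12Y = 108 and Y = 900

Y = 900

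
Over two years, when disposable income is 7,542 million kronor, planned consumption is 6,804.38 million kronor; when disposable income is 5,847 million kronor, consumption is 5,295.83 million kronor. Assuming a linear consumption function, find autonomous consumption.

a = 92

MPC = ΔC/ΔY = (6804.38 − 5295.83)/(7542 − 5847) = 1508.55/1695 = 0.89
a = C − MPC·Y = 5295.83 − 0.89(5847) = 5295.83 − 5203.83 = 92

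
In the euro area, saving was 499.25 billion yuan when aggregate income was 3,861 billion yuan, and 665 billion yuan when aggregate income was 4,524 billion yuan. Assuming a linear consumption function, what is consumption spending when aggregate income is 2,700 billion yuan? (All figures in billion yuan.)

C = 2491

MPS = ΔS/ΔY = (665 − 499.25)/(4524 − 3861) = 165.75/663 = 0.25
MPC = 1 − MPS = 0.75
Autonomous saving = 499.25 − 0.25(3861) = -466, so a = 466
C = 466 + 0.75(2700) = 466 + 2025 = 2491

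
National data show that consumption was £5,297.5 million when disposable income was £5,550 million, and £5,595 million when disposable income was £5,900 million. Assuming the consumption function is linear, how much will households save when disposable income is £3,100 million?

S = -115

MPC = (5595 − 5297.5)/(5900 − 5550) = 297.5/350 = 0.85
a = 5297.5 − 0.85(5550) = 5297.5 − 4717.5 = 580
C = 580 + 0.85(3100) = 3215
S = 3100 − 3215 = -115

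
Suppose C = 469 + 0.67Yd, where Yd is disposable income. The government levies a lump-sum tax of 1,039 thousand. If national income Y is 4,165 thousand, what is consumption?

C = 2563.42

Yd = Y − T = 4165 − 1039 = 3126
C = 469 + 0.67(3126) = 469 + 2094.42 = 2563.42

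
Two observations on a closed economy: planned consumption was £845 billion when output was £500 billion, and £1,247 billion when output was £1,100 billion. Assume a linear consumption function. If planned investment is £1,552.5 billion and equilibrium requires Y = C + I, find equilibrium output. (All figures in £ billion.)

Y = 6250

MPC = (1247 − 845)/(1100 − 500) = 402/600 = 0.67
a = 845 − 0.67(500) = 510
Equilibrium: Y = 510 + 0.67Y + 1552.5
0.33Y = 2062.5, so Y = 2062.5/0.33 = 6250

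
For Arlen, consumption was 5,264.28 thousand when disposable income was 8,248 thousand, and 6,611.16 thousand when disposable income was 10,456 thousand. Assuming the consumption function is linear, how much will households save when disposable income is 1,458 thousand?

MPC = (6611.16 − 5264.28)/(10456 − 8248) = 1346.88/2208 = 0.61
a = 5264.28 − 0.61(8248) = 5264.28 − 5031.28 = 233
C = 233 + 0.61(1458) = 1122.38
S = 1458 − 1122.38 = 335.62

S = 335.62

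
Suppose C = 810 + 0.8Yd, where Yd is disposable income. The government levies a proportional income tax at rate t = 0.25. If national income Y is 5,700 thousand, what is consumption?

Yd = (1 − 0.25)(5700) = 0.75(5700) = 4275
C = 810 + 0.8(4275) = 810 + 3420 = 4230

C = 4230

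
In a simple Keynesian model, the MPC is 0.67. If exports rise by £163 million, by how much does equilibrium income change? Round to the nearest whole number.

ΔY ≈ 494

The multiplier is 1/(1 − MPC) = 1/0.33.
ΔY = 163/0.33 = 493.94 ≈ 494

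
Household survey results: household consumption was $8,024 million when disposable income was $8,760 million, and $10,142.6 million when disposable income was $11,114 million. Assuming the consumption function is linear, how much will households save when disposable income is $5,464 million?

MPC = (10142.6 − 8024)/(11114 − 8760) = 2118.6/2354 = 0.9
a = 8024 − 0.9(8760) = 8024 − 7884 = 140
C = 140 + 0.9(5464) = 5057.6
S = 5464 − 5057.6 = 406.4

S = 406.4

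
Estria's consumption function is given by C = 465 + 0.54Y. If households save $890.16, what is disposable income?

S = Y − C = -465 + 0.46Y
-465 + 0.46Y = 890.16, so 0.46Y = 1355.16 and Y = 2946

Y = 2946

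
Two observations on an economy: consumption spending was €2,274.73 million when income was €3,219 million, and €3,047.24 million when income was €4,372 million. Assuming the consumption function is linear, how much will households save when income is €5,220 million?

MPC = (3047.24 − 2274.73)/(4372 − 3219) = 772.51/1153 = 0.67
a = 2274.73 − 0.67(3219) = 2274.73 − 2156.73 = 118
C = 118 + 0.67(5220) = 3615.4
S = 5220 − 3615.4 = 1604.6

S = 1604.6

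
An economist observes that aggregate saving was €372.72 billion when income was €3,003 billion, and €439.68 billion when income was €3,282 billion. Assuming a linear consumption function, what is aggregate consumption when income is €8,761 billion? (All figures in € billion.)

MPS = ΔS/ΔY = (439.68 − 372.72)/(3282 − 3003) = 66.96/279 = 0.24
MPC = 1 − MPS = 0.76
Autonomous saving = 372.72 − 0.24(3003) = -348, so a = 348
C = 348 + 0.76(8761) = 348 + 6658.36 = 7006.36

C = 7006.36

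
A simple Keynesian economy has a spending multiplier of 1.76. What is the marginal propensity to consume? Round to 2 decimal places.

MPC = 0.43

k = 1/(1 − MPC), so 1 − MPC = 1/k = 1/1.76 = 0.5682
MPC = 1 − 0.5682 = 0.43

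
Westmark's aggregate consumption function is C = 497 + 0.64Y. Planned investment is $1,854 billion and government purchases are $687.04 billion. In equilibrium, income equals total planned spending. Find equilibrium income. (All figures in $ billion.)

Y = 8439

Y = C + I + G = 497 + 0.64Y + 1854 + 687.04
Y − 0.64Y = 3038.04
0.36Y = 3038.04, so Y = 3038.04/0.36 = 8439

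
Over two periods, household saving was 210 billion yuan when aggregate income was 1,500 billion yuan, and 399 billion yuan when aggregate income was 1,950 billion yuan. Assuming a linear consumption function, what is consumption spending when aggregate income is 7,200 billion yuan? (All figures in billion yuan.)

MPS = ΔS/ΔY = (399 − 210)/(1950 − 1500) = 189/450 = 0.42
MPC = 1 − MPS = 0.58
Autonomous saving = 210 − 0.42(1500) = -420, so a = 420
C = 420 + 0.58(7200) = 420 + 4176 = 4596

C = 4596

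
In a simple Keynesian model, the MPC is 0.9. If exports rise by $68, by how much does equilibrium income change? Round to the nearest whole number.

ΔY ≈ 680

The multiplier is 1/(1 − MPC) = 1/0.1.
ΔY = 68/0.1 = 680.00 ≈ 680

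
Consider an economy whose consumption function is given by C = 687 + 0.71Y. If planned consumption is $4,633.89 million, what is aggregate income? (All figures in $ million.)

Y = 5559

687 + 0.71Y = 4633.89
0.71Y = 3946.89, so Y = 3946.89/0.71 = 5559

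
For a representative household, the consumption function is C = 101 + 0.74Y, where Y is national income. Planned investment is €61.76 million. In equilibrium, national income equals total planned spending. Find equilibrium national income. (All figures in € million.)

Y = C + I = 101 + 0.74Y + 61.76
Y − 0.74Y = 162.76
0.26Y = 162.76, so Y = 162.76/0.26 = 626

Y = 626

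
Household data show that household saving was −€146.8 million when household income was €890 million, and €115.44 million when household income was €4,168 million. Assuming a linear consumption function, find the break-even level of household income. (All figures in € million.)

Y = 2725

MPS = ΔS/ΔY = (115.44 − (-146.8))/(4168 − 890) = 262.24/3278 = 0.08
MPC = 1 − MPS = 0.92
From S(890) = -146.8: −a + 0.08(890) = -146.8, so a = 71.2 − (-146.8) = 218
Break-even (S = 0): Y = a/MPS = 218/0.08 = 2725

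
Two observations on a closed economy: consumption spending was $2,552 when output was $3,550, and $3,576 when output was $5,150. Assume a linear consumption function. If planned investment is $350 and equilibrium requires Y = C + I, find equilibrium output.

MPC = (3576 − 2552)/(5150 − 3550) = 1024/1600 = 0.64
a = 2552 − 0.64(3550) = 280
Equilibrium: Y = 280 + 0.64Y + 350
0.36Y = 630, so Y = 630/0.36 = 1750

Y = 1750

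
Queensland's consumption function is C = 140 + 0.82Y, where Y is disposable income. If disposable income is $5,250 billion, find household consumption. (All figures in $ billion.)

C = 140 + 0.82(5250) = 140 + 4305 = 4445

C = 4445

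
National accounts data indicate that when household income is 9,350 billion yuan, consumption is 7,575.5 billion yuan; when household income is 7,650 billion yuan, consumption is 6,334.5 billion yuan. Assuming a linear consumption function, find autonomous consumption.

MPC = ΔC/ΔY = (7575.5 − 6334.5)/(9350 − 7650) = 1241/1700 = 0.73
a = C − MPC·Y = 6334.5 − 0.73(7650) = 6334.5 − 5584.5 = 750

a = 750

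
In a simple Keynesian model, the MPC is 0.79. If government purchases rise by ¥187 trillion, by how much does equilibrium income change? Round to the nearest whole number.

ΔY ≈ 890

The multiplier is 1/(1 − MPC) = 1/0.21.
ΔY = 187/0.21 = 890.48 ≈ 890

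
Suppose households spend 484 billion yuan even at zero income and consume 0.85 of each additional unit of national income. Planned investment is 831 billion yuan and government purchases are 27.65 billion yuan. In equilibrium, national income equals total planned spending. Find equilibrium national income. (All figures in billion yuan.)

Y = C + I + G = 484 + 0.85Y + 831 + 27.65
Y − 0.85Y = 1342.65
0.15Y = 1342.65, so Y = 1342.65/0.15 = 8951

Y = 8951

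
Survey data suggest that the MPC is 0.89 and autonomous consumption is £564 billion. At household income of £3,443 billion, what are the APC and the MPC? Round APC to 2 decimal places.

APC = 1.05; MPC = 0.89

MPC = 0.89 (the slope of the consumption function)
C = 564 + 0.89(3443) = 3628.27, so APC = 3628.27/3443 = 1.05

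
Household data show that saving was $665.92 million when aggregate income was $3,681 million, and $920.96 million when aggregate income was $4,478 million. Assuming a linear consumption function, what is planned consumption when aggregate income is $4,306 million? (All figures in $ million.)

C = 3440.08

MPS = ΔS/ΔY = (920.96 − 665.92)/(4478 − 3681) = 255.04/797 = 0.32
MPC = 1 − MPS = 0.68
Autonomous saving = 665.92 − 0.32(3681) = -512, so a = 512
C = 512 + 0.68(4306) = 512 + 2928.08 = 3440.08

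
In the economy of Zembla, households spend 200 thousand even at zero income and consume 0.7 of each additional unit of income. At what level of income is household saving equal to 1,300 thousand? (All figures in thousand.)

S = Y − C = -200 + 0.3Y
-200 + 0.3Y = 1300, so 0.3Y = 1500 and Y = 5000

Y = 5000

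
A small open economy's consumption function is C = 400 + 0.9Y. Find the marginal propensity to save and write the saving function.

MPS = 0.1; S = -400 + 0.1Y

MPS = 1 − MPC = 1 − 0.9 = 0.1
S = Y − C = -400 + 0.1Y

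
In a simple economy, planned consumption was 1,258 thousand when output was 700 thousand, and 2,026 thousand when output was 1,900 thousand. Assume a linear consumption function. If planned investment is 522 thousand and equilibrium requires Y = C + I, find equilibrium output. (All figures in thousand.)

MPC = (2026 − 1258)/(1900 − 700) = 768/1200 = 0.64
a = 1258 − 0.64(700) = 810
Equilibrium: Y = 810 + 0.64Y + 522
0.36Y = 1332, so Y = 1332/0.36 = 3700

Y = 3700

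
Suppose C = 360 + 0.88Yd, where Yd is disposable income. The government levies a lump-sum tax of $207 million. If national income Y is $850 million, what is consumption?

Yd = Y − T = 850 − 207 = 643
C = 360 + 0.88(643) = 360 + 565.84 = 925.84

C = 925.84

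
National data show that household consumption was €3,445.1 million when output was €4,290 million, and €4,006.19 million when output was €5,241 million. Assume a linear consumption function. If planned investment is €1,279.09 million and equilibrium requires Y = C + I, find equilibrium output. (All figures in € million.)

Y = 5349

MPC = (4006.19 − 3445.1)/(5241 − 4290) = 561.09/951 = 0.59
a = 3445.1 − 0.59(4290) = 914
Equilibrium: Y = 914 + 0.59Y + 1279.09
0.41Y = 2193.09, so Y = 2193.09/0.41 = 5349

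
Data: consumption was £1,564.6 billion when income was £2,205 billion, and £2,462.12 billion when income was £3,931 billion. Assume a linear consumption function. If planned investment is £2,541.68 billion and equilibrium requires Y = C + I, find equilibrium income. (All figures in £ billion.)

Y = 6166

MPC = (2462.12 − 1564.6)/(3931 − 2205) = 897.52/1726 = 0.52
a = 1564.6 − 0.52(2205) = 418
Equilibrium: Y = 418 + 0.52Y + 2541.68
0.48Y = 2959.68, so Y = 2959.68/0.48 = 6166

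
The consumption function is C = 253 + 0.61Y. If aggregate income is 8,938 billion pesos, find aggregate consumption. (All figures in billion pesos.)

C = 253 + 0.61(8938) = 253 + 5452.18 = 5705.18

C = 5705.18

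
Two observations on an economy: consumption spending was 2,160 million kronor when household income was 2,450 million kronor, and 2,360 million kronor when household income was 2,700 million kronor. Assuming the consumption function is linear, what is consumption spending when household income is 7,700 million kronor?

C = 6360

MPC = (2360 − 2160)/(2700 − 2450) = 200/250 = 0.8
a = 2160 − 0.8(2450) = 2160 − 1960 = 200
C = 200 + 0.8(7700) = 200 + 6160 = 6360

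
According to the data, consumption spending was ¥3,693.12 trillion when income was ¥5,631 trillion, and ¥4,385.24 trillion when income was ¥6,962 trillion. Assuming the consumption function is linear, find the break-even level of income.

Y = 1593.75

MPC = (4385.24 − 3693.12)/(6962 − 5631) = 692.12/1331 = 0.52
a = 3693.12 − 0.52(5631) = 3693.12 − 2928.12 = 765
Break-even: Y = a/(1−MPC) = 765/0.48 = 1593.75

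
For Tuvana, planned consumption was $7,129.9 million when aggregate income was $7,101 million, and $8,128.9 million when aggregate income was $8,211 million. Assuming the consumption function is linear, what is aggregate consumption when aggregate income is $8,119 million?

C = 8046.1

MPC = (8128.9 − 7129.9)/(8211 − 7101) = 999/1110 = 0.9
a = 7129.9 − 0.9(7101) = 7129.9 − 6390.9 = 739
C = 739 + 0.9(8119) = 739 + 7307.1 = 8046.1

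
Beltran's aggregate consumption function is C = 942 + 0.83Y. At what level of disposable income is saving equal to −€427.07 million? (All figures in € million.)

S = Y − C = -942 + 0.17Y
-942 + 0.17Y = -427.07, so 0.17Y = 514.93 and Y = 3029

Y = 3029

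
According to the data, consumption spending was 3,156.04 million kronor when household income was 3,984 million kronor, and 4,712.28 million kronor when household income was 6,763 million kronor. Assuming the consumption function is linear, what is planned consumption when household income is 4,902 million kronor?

C = 3670.12

MPC = (4712.28 − 3156.04)/(6763 − 3984) = 1556.24/2779 = 0.56
a = 3156.04 − 0.56(3984) = 3156.04 − 2231.04 = 925
C = 925 + 0.56(4902) = 925 + 2745.12 = 3670.12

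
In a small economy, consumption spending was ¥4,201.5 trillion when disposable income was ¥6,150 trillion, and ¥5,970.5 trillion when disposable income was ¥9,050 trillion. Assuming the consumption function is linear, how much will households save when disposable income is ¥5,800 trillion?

S = 1812

MPC = (5970.5 − 4201.5)/(9050 − 6150) = 1769/2900 = 0.61
a = 4201.5 − 0.61(6150) = 4201.5 − 3751.5 = 450
C = 450 + 0.61(5800) = 3988
S = 5800 − 3988 = 1812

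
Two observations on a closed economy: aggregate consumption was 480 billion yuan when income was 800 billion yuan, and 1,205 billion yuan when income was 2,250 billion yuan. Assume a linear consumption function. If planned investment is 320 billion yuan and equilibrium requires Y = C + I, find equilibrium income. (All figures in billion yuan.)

MPC = (1205 − 480)/(2250 − 800) = 725/1450 = 0.5
a = 480 − 0.5(800) = 80
Equilibrium: Y = 80 + 0.5Y + 320
0.5Y = 400, so Y = 400/0.5 = 800

Y = 800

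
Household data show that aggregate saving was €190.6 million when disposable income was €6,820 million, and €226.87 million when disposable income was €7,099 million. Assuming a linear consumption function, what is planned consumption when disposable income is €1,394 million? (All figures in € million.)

C = 1908.78

MPS = ΔS/ΔY = (226.87 − 190.6)/(7099 − 6820) = 36.27/279 = 0.13
MPC = 1 − MPS = 0.87
Autonomous saving = 190.6 − 0.13(6820) = -696, so a = 696
C = 696 + 0.87(1394) = 696 + 1212.78 = 1908.78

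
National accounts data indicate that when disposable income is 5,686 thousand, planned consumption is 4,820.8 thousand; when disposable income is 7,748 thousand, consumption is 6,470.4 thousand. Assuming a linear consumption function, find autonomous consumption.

MPC = ΔC/ΔY = (6470.4 − 4820.8)/(7748 − 5686) = 1649.6/2062 = 0.8
a = C − MPC·Y = 4820.8 − 0.8(5686) = 4820.8 − 4548.8 = 272

a = 272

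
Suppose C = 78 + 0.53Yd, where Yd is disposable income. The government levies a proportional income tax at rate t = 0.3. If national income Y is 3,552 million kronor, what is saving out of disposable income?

Yd = (1 − 0.3)(3552) = 0.7(3552) = 2486.4
C = 78 + 0.53(2486.4) = 78 + 1317.792 = 1395.792
S = Yd − C = 2486.4 − 1395.792 = 1090.608

S = 1090.608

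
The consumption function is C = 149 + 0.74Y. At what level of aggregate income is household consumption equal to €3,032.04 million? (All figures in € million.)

Y = 3896

149 + 0.74Y = 3032.04
0.74Y = 2883.04, so Y = 2883.04/0.74 = 3896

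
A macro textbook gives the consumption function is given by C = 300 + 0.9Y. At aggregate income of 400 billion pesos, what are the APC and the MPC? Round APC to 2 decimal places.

MPC = 0.9 (the slope of the consumption function)
C = 300 + 0.9(400) = 660, so APC = 660/400 = 1.65

APC = 1.65; MPC = 0.9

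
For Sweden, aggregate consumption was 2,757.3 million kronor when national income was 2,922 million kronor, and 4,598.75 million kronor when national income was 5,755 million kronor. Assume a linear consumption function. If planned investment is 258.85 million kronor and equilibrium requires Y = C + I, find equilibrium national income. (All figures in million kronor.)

MPC = (4598.75 − 2757.3)/(5755 − 2922) = 1841.45/2833 = 0.65
a = 2757.3 − 0.65(2922) = 858
Equilibrium: Y = 858 + 0.65Y + 258.85
0.35Y = 1116.85, so Y = 1116.85/0.35 = 3191

Y = 3191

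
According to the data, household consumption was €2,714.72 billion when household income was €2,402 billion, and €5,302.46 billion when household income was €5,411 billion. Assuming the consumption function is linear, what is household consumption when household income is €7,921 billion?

C = 7461.06

MPC = (5302.46 − 2714.72)/(5411 − 2402) = 2587.74/3009 = 0.86
a = 2714.72 − 0.86(2402) = 2714.72 − 2065.72 = 649
C = 649 + 0.86(7921) = 649 + 6812.06 = 7461.06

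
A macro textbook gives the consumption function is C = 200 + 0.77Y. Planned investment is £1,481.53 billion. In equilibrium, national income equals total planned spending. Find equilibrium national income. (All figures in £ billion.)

Y = C + I = 200 + 0.77Y + 1481.53
Y − 0.77Y = 1681.53
0.23Y = 1681.53, so Y = 1681.53/0.23 = 7311

Y = 7311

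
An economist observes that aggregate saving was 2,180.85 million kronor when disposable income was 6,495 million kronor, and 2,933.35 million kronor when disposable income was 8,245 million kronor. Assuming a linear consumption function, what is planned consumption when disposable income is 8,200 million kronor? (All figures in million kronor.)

MPS = ΔS/ΔY = (2933.35 − 2180.85)/(8245 − 6495) = 752.5/1750 = 0.43
MPC = 1 − MPS = 0.57
Autonomous saving = 2180.85 − 0.43(6495) = -612, so a = 612
C = 612 + 0.57(8200) = 612 + 4674 = 5286

C = 5286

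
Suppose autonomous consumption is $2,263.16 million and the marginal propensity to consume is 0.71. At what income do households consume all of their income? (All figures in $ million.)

Y = 7804

At break-even, C = Y: 2263.16 + 0.71Y = Y
0.29Y = 2263.16, so Y = 2263.16/0.29 = 7804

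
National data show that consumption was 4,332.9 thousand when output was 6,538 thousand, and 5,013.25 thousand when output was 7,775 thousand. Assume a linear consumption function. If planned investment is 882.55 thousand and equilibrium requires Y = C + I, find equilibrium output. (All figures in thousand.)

MPC = (5013.25 − 4332.9)/(7775 − 6538) = 680.35/1237 = 0.55
a = 4332.9 − 0.55(6538) = 737
Equilibrium: Y = 737 + 0.55Y + 882.55
0.45Y = 1619.55, so Y = 1619.55/0.45 = 3599

Y = 3599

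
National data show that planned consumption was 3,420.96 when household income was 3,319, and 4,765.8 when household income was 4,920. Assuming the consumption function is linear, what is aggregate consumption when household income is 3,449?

MPC = (4765.8 − 3420.96)/(4920 − 3319) = 1344.84/1601 = 0.84
a = 3420.96 − 0.84(3319) = 3420.96 − 2787.96 = 633
C = 633 + 0.84(3449) = 633 + 2897.16 = 3530.16

C = 3530.16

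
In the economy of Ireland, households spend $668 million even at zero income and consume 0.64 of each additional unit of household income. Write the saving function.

S = -668 + 0.36Y

S = Y − C = Y − (668 + 0.64Y) = -668 + (1 − 0.64)Y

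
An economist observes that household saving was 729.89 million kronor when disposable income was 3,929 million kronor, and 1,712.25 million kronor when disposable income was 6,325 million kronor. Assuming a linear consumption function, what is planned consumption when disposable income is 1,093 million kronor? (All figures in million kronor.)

MPS = ΔS/ΔY = (1712.25 − 729.89)/(6325 − 3929) = 982.36/2396 = 0.41
MPC = 1 − MPS = 0.59
Autonomous saving = 729.89 − 0.41(3929) = -881, so a = 881
C = 881 + 0.59(1093) = 881 + 644.87 = 1525.87

C = 1525.87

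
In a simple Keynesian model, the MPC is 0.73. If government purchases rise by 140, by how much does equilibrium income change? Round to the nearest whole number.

ΔY ≈ 519

The multiplier is 1/(1 − MPC) = 1/0.27.
ΔY = 140/0.27 = 518.52 ≈ 519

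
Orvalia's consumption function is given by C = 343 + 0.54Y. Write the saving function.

S = Y − C = Y − (343 + 0.54Y) = -343 + (1 − 0.54)Y

S = -343 + 0.46Y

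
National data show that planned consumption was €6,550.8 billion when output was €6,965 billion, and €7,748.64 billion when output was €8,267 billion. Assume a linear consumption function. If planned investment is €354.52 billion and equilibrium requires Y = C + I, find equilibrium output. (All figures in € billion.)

MPC = (7748.64 − 6550.8)/(8267 − 6965) = 1197.84/1302 = 0.92
a = 6550.8 − 0.92(6965) = 143
Equilibrium: Y = 143 + 0.92Y + 354.52
0.08Y = 497.52, so Y = 497.52/0.08 = 6219

Y = 6219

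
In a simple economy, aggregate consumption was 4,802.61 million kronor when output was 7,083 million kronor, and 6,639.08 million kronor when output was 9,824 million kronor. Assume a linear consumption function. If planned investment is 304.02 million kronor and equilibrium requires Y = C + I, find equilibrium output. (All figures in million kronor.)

MPC = (6639.08 − 4802.61)/(9824 − 7083) = 1836.47/2741 = 0.67
a = 4802.61 − 0.67(7083) = 57
Equilibrium: Y = 57 + 0.67Y + 304.02
0.33Y = 361.02, so Y = 361.02/0.33 = 1094

Y = 1094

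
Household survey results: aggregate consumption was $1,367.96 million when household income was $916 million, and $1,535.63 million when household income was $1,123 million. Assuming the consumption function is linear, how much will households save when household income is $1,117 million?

MPC = (1535.63 − 1367.96)/(1123 − 916) = 167.67/207 = 0.81
a = 1367.96 − 0.81(916) = 1367.96 − 741.96 = 626
C = 626 + 0.81(1117) = 1530.77
S = 1117 − 1530.77 = -413.77

S = -413.77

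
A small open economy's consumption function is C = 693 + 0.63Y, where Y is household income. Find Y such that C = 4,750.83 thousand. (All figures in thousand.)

693 + 0.63Y = 4750.83
0.63Y = 4057.83, so Y = 4057.83/0.63 = 6441

Y = 6441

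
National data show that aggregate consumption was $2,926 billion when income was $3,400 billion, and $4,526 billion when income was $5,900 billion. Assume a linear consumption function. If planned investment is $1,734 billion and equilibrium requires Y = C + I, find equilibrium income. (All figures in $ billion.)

MPC = (4526 − 2926)/(5900 − 3400) = 1600/2500 = 0.64
a = 2926 − 0.64(3400) = 750
Equilibrium: Y = 750 + 0.64Y + 1734
0.36Y = 2484, so Y = 2484/0.36 = 6900

Y = 6900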